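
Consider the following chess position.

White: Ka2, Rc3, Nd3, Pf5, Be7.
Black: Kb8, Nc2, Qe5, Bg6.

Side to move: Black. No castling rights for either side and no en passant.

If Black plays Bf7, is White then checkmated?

After Bf7: white king on a2; in check: yes, from the black bishop on f7.
White has 4 legal replies: Kb2, Kb1, Rc4, Rb3+.
In check but a legal move exists → not checkmate.

no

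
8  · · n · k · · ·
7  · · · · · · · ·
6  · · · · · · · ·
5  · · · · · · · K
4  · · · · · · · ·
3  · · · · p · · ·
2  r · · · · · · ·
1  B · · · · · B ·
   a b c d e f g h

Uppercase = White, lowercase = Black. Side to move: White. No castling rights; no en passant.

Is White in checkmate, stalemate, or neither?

White to move; white king on h5.
In check: no.
Legal moves for White: Kh6, Kg6, Kg5, Kh4, Kg4, Bxe3, Bh2, Bf2, Bh8, Bg7, Bf6, Be5, Bd4, Bc3, Bb2.
White has 15 legal moves and is not in check → neither.

neither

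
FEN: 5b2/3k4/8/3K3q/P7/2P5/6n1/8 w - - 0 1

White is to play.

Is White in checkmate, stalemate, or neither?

neither

White to move; white king on d5.
In check: yes, from the black queen on h5.
King squares — c4: available; d4: available; e4: available; c5: attacked by Qh5; e5: attacked by Qh5; c6: attacked by Kd7; d6: attacked by Kd7; e6: attacked by Kd7.
Legal moves for White: Ke4, Kd4, Kc4.
White is in check but has 3 legal moves → neither.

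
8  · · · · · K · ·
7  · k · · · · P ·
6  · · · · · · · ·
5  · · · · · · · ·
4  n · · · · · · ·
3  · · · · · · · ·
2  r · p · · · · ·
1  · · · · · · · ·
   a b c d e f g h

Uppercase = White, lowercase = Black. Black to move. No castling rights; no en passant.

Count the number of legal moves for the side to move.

Black to move; king on b7.
In check: no.
Legal moves: Kc8, Kb8, Ka8, Kc7, Ka7, Kc6, Kb6, Ka6, Nb6, Nc5, Nc3, Nb2, Ra3, Rb2, Ra1, c1=Q, c1=R, c1=B, c1=N.
Count: 19.

19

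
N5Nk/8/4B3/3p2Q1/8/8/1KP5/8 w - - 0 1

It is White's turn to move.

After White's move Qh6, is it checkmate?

After Qh6: black king on h8; in check: yes, from the white queen on h6.
King squares — g7: attacked by Qh6; h7: attacked by Qh6; g8: attacked by Be6.
Black has no legal moves → checkmate.

yes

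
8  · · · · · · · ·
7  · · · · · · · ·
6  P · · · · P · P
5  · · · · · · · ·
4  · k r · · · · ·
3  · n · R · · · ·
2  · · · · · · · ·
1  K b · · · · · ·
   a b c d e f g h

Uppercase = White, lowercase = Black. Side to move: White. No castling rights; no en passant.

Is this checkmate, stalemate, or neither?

White to move; white king on a1.
In check: yes, from the black knight on b3.
King squares — b1: available; a2: attacked by Bb1; b2: available.
Legal moves for White: Kb2, Kxb1, Rxb3+.
White is in check but has 3 legal moves → neither.

neither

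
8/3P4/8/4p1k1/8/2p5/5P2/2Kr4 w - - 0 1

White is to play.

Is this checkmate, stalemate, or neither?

neither

White to move; white king on c1.
In check: yes, from the black rook on d1.
King squares — b1: attacked by Rd1; d1: available; b2: attacked by Pc3; c2: available; d2: attacked by Rd1.
Legal moves for White: Kc2, Kxd1.
White is in check but has 2 legal moves → neither.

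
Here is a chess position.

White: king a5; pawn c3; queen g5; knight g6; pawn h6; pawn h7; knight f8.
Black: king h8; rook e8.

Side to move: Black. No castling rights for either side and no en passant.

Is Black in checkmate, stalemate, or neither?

Black to move; black king on h8.
In check: yes, from the white knight on g6.
King squares — g7: attacked by Ph6; h7: attacked by Nf8; g8: attacked by Ph7.
Legal moves for Black: none.
In check with no legal moves → checkmate.

checkmate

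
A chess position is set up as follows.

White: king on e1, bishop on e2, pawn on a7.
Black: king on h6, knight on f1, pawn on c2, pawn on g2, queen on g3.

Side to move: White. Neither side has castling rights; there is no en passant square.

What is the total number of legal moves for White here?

White to move; king on e1.
In check: yes, from the black queen on g3.
Legal moves: none.
Count: 0.

0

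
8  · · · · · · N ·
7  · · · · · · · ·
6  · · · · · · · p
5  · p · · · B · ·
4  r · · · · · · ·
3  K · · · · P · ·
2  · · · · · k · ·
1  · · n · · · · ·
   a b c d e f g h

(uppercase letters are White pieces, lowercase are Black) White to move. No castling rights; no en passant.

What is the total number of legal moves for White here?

1

White to move; king on a3.
In check: yes, from the black rook on a4.
Legal moves: Kb2.
Count: 1.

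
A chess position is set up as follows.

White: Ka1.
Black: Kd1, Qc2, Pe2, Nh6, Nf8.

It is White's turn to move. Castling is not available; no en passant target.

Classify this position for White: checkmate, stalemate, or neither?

stalemate

White to move; white king on a1.
In check: no.
King squares — b1: attacked by Qc2; a2: attacked by Qc2; b2: attacked by Qc2.
Legal moves for White: none.
Not in check and no legal moves → stalemate.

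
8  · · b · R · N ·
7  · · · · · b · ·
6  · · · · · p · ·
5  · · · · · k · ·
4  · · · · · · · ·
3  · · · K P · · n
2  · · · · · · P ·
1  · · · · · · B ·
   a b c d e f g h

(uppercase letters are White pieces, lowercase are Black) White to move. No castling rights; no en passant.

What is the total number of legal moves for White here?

White to move; king on d3.
In check: no.
Legal moves: Ne7+, Nh6+, Nxf6, Rf8, Rd8, Rxc8, Re7, Re6, Re5+, Re4, Kd4, Kc3, Ke2, Kd2, Kc2, Bh2, Bf2, gxh3, e4+, g3, g4+.
Count: 21.

21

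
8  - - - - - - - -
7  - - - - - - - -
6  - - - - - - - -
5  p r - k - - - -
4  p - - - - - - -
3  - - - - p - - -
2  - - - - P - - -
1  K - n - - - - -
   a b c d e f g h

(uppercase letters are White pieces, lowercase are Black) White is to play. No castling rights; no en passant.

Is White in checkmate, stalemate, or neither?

White to move; white king on a1.
In check: no.
King squares — b1: attacked by Rb5; a2: attacked by Nc1; b2: attacked by Rb5.
Legal moves for White: none.
Not in check and no legal moves → stalemate.

stalemate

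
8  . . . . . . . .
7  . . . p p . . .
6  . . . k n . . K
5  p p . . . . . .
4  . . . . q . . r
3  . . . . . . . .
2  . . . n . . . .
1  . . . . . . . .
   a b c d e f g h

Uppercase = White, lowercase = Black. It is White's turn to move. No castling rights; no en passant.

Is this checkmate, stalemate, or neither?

White to move; white king on h6.
In check: yes, from the black rook on h4.
King squares — g5: attacked by Ne6; h5: attacked by Rh4; g6: attacked by Qe4; g7: attacked by Ne6; h7: attacked by Qe4.
Legal moves for White: none.
In check with no legal moves → checkmate.

checkmate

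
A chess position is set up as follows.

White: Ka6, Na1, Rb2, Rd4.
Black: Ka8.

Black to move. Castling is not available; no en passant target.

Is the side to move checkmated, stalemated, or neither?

stalemate

Black to move; black king on a8.
In check: no.
King squares — a7: attacked by Ka6; b7: attacked by Rb2; b8: attacked by Rb2.
Legal moves for Black: none.
Not in check and no legal moves → stalemate.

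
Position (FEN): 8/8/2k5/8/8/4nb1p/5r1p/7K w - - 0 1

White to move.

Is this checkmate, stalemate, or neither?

White to move; white king on h1.
In check: yes, from the black bishop on f3.
King squares — g1: attacked by Ph2; g2: attacked by Rf2; h2: attacked by Rf2.
Legal moves for White: none.
In check with no legal moves → checkmate.

checkmate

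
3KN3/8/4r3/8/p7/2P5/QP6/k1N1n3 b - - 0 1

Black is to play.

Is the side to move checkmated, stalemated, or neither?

Black to move; black king on a1.
In check: yes, from the white queen on a2.
King squares — b1: attacked by Qa2; a2: attacked by Nc1; b2: attacked by Qa2.
Legal moves for Black: none.
In check with no legal moves → checkmate.

checkmate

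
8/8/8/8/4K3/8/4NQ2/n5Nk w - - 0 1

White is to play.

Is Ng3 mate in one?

yes

After Ng3: black king on h1; in check: yes, from the white knight on g3.
King squares — g1: attacked by Qf2; g2: attacked by Qf2; h2: attacked by Qf2.
Black has no legal moves → checkmate.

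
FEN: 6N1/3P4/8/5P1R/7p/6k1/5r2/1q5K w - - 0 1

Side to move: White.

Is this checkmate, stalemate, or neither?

White to move; white king on h1.
In check: yes, from the black queen on b1.
King squares — g1: attacked by Qb1; g2: attacked by Rf2; h2: attacked by Rf2.
Legal moves for White: none.
In check with no legal moves → checkmate.

checkmate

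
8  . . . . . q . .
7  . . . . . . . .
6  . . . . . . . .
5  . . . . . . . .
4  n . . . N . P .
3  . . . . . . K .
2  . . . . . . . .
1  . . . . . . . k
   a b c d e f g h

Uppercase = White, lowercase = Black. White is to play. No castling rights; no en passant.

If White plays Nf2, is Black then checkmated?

After Nf2: black king on h1; in check: yes, from the white knight on f2.
Black has 2 legal replies: Kg1, Qxf2+.
In check but a legal move exists → not checkmate.

no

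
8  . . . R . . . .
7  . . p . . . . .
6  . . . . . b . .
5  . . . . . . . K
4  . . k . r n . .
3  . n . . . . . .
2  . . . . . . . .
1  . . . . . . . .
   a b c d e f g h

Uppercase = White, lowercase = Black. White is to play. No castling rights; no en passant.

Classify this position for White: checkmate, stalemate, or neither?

neither

White to move; white king on h5.
In check: yes, from the black knight on f4.
King squares — g4: available; h4: attacked by Bf6; g5: attacked by Bf6; g6: attacked by Nf4; h6: available.
Legal moves for White: Kh6, Kg4.
White is in check but has 2 legal moves → neither.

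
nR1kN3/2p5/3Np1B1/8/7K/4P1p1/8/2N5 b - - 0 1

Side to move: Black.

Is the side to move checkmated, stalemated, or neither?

Black to move; black king on d8.
In check: yes, from the white rook on b8.
Legal moves for Black: Ke7, Kd7.
Black is in check but has 2 legal moves → neither.

neither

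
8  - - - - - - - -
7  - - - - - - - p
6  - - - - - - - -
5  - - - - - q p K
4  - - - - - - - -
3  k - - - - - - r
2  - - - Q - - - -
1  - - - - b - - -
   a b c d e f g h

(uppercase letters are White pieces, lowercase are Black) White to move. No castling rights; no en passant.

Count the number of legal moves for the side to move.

0

White to move; king on h5.
In check: yes, from the black rook on h3.
Legal moves: none.
Count: 0.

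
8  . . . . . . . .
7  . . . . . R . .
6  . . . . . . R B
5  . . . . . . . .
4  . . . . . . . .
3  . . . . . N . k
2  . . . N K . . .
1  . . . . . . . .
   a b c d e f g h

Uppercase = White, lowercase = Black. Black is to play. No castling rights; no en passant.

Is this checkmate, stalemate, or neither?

stalemate

Black to move; black king on h3.
In check: no.
King squares — g2: attacked by Rg6; h2: attacked by Nf3; g3: attacked by Rg6; g4: attacked by Rg6; h4: attacked by Nf3.
Legal moves for Black: none.
Not in check and no legal moves → stalemate.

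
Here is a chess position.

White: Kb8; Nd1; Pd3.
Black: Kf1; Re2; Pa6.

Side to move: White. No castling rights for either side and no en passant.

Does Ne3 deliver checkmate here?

no

After Ne3: black king on f1; in check: yes, from the white knight on e3.
Black has 4 legal replies: Kf2, Kg1, Ke1, Rxe3.
In check but a legal move exists → not checkmate.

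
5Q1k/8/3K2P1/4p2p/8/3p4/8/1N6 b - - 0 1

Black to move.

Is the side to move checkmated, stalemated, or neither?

Black to move; black king on h8.
In check: yes, from the white queen on f8.
King squares — g7: attacked by Qf8; h7: attacked by Pg6; g8: attacked by Qf8.
Legal moves for Black: none.
In check with no legal moves → checkmate.

checkmate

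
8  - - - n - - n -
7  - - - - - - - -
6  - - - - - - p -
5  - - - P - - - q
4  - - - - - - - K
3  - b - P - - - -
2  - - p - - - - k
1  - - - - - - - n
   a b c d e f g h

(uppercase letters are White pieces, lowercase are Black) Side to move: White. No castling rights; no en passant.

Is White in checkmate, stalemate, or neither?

checkmate

White to move; white king on h4.
In check: yes, from the black queen on h5.
King squares — g3: attacked by Nh1; h3: attacked by Kh2; g4: attacked by Qh5; g5: attacked by Qh5; h5: attacked by Pg6.
Legal moves for White: none.
In check with no legal moves → checkmate.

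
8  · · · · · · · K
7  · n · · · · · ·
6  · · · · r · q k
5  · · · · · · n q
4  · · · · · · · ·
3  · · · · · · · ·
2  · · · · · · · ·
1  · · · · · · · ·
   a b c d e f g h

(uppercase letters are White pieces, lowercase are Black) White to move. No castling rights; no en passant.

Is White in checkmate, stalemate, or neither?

White to move; white king on h8.
In check: no.
King squares — g7: attacked by Qg6; h7: attacked by Ng5; g8: attacked by Qg6.
Legal moves for White: none.
Not in check and no legal moves → stalemate.

stalemate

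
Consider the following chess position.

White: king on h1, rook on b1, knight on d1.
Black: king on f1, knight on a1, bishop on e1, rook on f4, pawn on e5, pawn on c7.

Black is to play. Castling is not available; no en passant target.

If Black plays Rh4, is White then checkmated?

yes

After Rh4: white king on h1; in check: yes, from the black rook on h4.
King squares — g1: attacked by Kf1; g2: attacked by Kf1; h2: attacked by Rh4.
White has no legal moves → checkmate.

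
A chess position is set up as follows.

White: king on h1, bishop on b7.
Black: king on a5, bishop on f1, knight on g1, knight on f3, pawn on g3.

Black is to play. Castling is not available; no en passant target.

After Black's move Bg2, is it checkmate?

After Bg2: white king on h1; in check: yes, from the black bishop on g2.
White has 1 legal reply: Kxg2.
In check but a legal move exists → not checkmate.

no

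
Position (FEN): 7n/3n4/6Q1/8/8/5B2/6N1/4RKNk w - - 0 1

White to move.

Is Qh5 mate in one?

yes

After Qh5: black king on h1; in check: yes, from the white queen on h5.
King squares — g1: attacked by Kf1; g2: attacked by Kf1; h2: attacked by Qh5.
Black has no legal moves → checkmate.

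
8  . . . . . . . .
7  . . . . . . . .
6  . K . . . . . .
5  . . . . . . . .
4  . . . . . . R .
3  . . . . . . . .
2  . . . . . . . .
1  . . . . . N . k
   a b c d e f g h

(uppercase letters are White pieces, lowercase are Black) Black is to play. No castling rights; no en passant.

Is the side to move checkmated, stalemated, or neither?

Black to move; black king on h1.
In check: no.
King squares — g1: attacked by Rg4; g2: attacked by Rg4; h2: attacked by Nf1.
Legal moves for Black: none.
Not in check and no legal moves → stalemate.

stalemate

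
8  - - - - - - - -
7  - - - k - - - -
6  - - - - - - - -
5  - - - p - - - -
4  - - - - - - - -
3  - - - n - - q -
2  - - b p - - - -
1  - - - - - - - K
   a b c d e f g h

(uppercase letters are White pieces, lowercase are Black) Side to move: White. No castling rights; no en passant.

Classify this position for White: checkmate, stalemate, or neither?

stalemate

White to move; white king on h1.
In check: no.
King squares — g1: attacked by Qg3; g2: attacked by Qg3; h2: attacked by Qg3.
Legal moves for White: none.
Not in check and no legal moves → stalemate.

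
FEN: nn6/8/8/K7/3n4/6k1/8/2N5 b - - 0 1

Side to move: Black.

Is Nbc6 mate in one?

After Nbc6: white king on a5; in check: yes, from the black knight on c6.
White has 2 legal replies: Ka6, Ka4.
In check but a legal move exists → not checkmate.

no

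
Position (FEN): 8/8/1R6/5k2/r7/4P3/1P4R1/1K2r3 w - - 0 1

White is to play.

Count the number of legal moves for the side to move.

White to move; king on b1.
In check: yes, from the black rook on e1.
Legal moves: Kc2.
Count: 1.

1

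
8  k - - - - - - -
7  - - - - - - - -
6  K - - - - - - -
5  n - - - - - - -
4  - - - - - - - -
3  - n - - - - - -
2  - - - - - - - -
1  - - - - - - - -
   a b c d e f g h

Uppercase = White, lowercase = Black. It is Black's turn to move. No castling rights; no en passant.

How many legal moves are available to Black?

9

Black to move; king on a8.
In check: no.
Legal moves: Kb8, Nb7, Nc6, Nc4, Nc5+, Nd4, Nd2, Nc1, Na1.
Count: 9.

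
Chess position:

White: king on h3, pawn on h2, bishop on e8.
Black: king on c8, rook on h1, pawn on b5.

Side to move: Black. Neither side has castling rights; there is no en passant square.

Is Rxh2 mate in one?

no

After Rxh2: white king on h3; in check: yes, from the black rook on h2.
White has 3 legal replies: Kg4, Kg3, Kxh2.
In check but a legal move exists → not checkmate.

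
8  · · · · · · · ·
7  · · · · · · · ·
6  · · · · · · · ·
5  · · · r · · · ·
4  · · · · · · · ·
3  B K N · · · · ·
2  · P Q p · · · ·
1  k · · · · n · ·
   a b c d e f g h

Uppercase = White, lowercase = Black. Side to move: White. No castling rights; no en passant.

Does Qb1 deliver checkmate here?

After Qb1: black king on a1; in check: yes, from the white queen on b1.
King squares — b1: attacked by Nc3; a2: attacked by Qb1; b2: attacked by Qb1.
Black has no legal moves → checkmate.

yes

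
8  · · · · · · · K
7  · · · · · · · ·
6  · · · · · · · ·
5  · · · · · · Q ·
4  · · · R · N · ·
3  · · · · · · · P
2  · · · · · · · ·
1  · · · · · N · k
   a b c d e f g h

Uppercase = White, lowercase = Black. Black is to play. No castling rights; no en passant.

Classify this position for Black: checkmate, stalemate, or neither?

Black to move; black king on h1.
In check: no.
King squares — g1: attacked by Qg5; g2: attacked by Nf4; h2: attacked by Nf1.
Legal moves for Black: none.
Not in check and no legal moves → stalemate.

stalemate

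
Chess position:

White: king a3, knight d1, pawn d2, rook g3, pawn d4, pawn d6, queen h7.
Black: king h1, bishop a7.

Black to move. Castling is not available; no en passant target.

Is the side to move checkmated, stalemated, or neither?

Black to move; black king on h1.
In check: yes, from the white queen on h7.
King squares — g1: attacked by Rg3; g2: attacked by Rg3; h2: attacked by Qh7.
Legal moves for Black: none.
In check with no legal moves → checkmate.

checkmate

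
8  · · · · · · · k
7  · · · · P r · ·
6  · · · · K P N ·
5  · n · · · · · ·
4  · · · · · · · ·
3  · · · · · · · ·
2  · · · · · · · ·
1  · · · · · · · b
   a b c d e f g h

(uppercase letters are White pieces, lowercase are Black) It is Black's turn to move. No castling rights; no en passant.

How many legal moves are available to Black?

2

Black to move; king on h8.
In check: yes, from the white knight on g6.
Legal moves: Kg8, Kh7.
Count: 2.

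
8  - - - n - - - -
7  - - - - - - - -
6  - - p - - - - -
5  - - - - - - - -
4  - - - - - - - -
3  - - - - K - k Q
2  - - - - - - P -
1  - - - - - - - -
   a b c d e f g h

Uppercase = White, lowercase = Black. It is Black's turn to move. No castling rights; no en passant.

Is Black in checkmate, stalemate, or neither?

Black to move; black king on g3.
In check: yes, from the white queen on h3.
King squares — f2: attacked by Ke3; g2: attacked by Qh3; h2: attacked by Qh3; f3: attacked by Pg2; h3: attacked by Pg2; f4: attacked by Ke3; g4: attacked by Qh3; h4: attacked by Qh3.
Legal moves for Black: none.
In check with no legal moves → checkmate.

checkmate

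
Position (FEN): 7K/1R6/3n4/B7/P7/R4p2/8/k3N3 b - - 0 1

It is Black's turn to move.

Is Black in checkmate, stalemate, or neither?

checkmate

Black to move; black king on a1.
In check: yes, from the white rook on a3.
King squares — b1: attacked by Rb7; a2: attacked by Ra3; b2: attacked by Rb7.
Legal moves for Black: none.
In check with no legal moves → checkmate.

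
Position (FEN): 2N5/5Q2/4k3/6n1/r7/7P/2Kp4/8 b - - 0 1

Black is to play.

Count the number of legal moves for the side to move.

Black to move; king on e6.
In check: yes, from the white queen on f7.
Legal moves: Kxf7, Ke5, Nxf7.
Count: 3.

3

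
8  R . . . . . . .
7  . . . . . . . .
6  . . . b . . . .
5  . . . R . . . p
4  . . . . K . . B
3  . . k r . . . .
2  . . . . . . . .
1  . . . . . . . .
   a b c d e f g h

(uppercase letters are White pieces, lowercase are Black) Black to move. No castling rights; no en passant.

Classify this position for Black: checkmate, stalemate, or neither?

Black to move; black king on c3.
In check: no.
Legal moves for Black include: Bf8, Bb8, Be7, Bc7, Be5, Bc5, Bf4, Bb4, Bg3, Ba3, Bh2, Rxd5, Rd4+, Rh3, Rg3, Rf3, Re3+, Rd2, ... (list truncated; more exist).
Black has legal moves and is not in check → neither.

neither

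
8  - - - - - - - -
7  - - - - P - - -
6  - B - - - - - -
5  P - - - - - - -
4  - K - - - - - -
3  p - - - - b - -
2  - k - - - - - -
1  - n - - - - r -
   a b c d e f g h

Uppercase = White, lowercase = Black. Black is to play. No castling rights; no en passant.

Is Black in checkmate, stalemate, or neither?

Black to move; black king on b2.
In check: no.
Legal moves for Black include: Ba8, Bb7, Bc6, Bh5, Bd5, Bg4, Be4, Bg2, Be2, Bh1, Bd1, Kc2, Ka2, Kc1, Ka1, Rg8, Rg7, Rg6, ... (list truncated; more exist).
Black has legal moves and is not in check → neither.

neither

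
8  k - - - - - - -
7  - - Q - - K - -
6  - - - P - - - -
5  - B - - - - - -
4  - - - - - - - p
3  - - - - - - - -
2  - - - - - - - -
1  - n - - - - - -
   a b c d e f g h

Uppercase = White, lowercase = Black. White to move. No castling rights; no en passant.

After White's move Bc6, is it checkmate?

After Bc6: black king on a8; in check: yes, from the white bishop on c6.
King squares — a7: attacked by Qc7; b7: attacked by Bc6; b8: attacked by Qc7.
Black has no legal moves → checkmate.

yes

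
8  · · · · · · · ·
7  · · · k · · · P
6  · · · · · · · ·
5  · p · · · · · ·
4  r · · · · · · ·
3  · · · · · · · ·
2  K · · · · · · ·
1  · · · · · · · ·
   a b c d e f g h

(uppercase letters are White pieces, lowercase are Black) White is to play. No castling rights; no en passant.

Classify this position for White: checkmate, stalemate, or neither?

White to move; white king on a2.
In check: yes, from the black rook on a4.
Legal moves for White: Kb3, Kb2, Kb1.
White is in check but has 3 legal moves → neither.

neither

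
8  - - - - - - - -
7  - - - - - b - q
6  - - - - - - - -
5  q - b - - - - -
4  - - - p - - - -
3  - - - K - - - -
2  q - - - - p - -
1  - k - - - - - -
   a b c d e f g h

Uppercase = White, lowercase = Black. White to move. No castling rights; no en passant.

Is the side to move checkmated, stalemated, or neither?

checkmate

White to move; white king on d3.
In check: yes, from the black queen on h7.
King squares — c2: attacked by Kb1; d2: attacked by Qa2; e2: attacked by Qa2; c3: attacked by Pd4; e3: attacked by Pd4; c4: attacked by Qa2; d4: attacked by Bc5; e4: attacked by Qh7.
Legal moves for White: none.
In check with no legal moves → checkmate.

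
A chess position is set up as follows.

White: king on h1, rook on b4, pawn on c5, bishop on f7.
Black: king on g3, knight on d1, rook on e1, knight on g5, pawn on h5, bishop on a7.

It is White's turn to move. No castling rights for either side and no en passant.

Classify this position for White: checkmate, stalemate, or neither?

checkmate

White to move; white king on h1.
In check: yes, from the black rook on e1.
King squares — g1: attacked by Re1; g2: attacked by Kg3; h2: attacked by Kg3.
Legal moves for White: none.
In check with no legal moves → checkmate.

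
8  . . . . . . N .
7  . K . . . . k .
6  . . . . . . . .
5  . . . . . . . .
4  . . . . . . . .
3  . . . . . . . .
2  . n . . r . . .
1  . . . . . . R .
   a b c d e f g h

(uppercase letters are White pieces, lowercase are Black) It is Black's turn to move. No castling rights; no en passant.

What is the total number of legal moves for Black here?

Black to move; king on g7.
In check: yes, from the white rook on g1.
Legal moves: Kh8, Kf8, Kh7, Kf7, Rg2.
Count: 5.

5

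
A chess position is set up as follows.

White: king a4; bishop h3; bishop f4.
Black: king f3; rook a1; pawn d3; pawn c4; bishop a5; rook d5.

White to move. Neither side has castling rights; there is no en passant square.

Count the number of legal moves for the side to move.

White to move; king on a4.
In check: yes, from the black rook on a1.
Legal moves: none.
Count: 0.

0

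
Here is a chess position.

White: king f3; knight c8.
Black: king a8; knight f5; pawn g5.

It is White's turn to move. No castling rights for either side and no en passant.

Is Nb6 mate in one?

After Nb6: black king on a8; in check: yes, from the white knight on b6.
Black has 3 legal replies: Kb8, Kb7, Ka7.
In check but a legal move exists → not checkmate.

no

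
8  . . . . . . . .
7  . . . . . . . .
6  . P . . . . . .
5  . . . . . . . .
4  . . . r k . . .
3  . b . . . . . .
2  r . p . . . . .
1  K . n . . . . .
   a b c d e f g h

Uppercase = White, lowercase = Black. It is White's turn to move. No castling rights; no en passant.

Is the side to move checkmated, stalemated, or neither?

checkmate

White to move; white king on a1.
In check: yes, from the black rook on a2.
King squares — b1: attacked by Pc2; a2: attacked by Nc1; b2: attacked by Ra2.
Legal moves for White: none.
In check with no legal moves → checkmate.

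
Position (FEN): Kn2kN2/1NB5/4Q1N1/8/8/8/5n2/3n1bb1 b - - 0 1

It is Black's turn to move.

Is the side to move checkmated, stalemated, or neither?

checkmate

Black to move; black king on e8.
In check: yes, from the white queen on e6.
King squares — d7: attacked by Qe6; e7: attacked by Qe6; f7: attacked by Qe6; d8: attacked by Nb7; f8: attacked by Ng6.
Legal moves for Black: none.
In check with no legal moves → checkmate.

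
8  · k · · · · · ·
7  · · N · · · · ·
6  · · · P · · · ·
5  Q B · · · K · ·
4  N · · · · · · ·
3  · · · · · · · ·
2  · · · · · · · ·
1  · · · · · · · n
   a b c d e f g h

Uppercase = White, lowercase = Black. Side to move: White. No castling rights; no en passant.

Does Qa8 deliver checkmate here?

After Qa8: black king on b8; in check: yes, from the white queen on a8.
King squares — a7: attacked by Qa8; b7: attacked by Qa8; c7: attacked by Pd6; a8: attacked by Nc7; c8: attacked by Qa8.
Black has no legal moves → checkmate.

yes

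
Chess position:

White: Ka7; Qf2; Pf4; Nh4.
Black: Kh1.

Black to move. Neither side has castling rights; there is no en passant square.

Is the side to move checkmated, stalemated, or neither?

stalemate

Black to move; black king on h1.
In check: no.
King squares — g1: attacked by Qf2; g2: attacked by Qf2; h2: attacked by Qf2.
Legal moves for Black: none.
Not in check and no legal moves → stalemate.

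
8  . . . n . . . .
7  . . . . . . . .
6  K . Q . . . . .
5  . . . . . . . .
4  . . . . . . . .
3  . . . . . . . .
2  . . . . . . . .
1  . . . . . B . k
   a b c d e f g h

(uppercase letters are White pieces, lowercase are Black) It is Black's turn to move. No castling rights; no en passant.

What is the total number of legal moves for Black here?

3

Black to move; king on h1.
In check: yes, from the white queen on c6.
Legal moves: Kh2, Kg1, Nxc6.
Count: 3.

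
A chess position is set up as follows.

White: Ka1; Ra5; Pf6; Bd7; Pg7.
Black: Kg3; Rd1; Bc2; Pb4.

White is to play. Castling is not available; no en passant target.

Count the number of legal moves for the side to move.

White to move; king on a1.
In check: yes, from the black rook on d1.
Legal moves: Kb2, Ka2.
Count: 2.

2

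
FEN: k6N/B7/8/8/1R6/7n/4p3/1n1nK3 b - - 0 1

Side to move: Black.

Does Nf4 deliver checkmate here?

After Nf4: white king on e1; in check: no.
White is not in check, so this cannot be checkmate.

no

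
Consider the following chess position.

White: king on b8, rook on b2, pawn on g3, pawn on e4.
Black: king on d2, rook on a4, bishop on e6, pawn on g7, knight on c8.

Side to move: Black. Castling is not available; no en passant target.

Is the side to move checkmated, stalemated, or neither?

neither

Black to move; black king on d2.
In check: yes, from the white rook on b2.
King squares — c1: available; d1: available; e1: available; c2: attacked by Rb2; e2: attacked by Rb2; c3: available; d3: available; e3: available.
Legal moves for Black: Ke3, Kd3, Kc3, Ke1, Kd1, Kc1.
Black is in check but has 6 legal moves → neither.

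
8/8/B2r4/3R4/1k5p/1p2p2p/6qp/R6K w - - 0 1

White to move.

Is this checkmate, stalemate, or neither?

checkmate

White to move; white king on h1.
In check: yes, from the black queen on g2.
King squares — g1: attacked by Qg2; g2: attacked by Ph3; h2: attacked by Qg2.
Legal moves for White: none.
In check with no legal moves → checkmate.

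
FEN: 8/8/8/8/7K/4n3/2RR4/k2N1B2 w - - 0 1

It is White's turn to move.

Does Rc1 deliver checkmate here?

After Rc1: black king on a1; in check: yes, from the white rook on c1.
King squares — b1: attacked by Rc1; a2: attacked by Rd2; b2: attacked by Nd1.
Black has no legal moves → checkmate.

yes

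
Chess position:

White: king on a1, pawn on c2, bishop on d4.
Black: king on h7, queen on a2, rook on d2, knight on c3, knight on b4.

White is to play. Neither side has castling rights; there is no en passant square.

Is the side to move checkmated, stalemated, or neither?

White to move; white king on a1.
In check: yes, from the black queen on a2.
King squares — b1: attacked by Qa2; a2: attacked by Nc3; b2: attacked by Qa2.
Legal moves for White: none.
In check with no legal moves → checkmate.

checkmate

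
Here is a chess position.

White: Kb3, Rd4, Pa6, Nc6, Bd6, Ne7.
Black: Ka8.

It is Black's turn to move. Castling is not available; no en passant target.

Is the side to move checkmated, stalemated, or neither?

stalemate

Black to move; black king on a8.
In check: no.
King squares — a7: attacked by Nc6; b7: attacked by Pa6; b8: attacked by Nc6.
Legal moves for Black: none.
Not in check and no legal moves → stalemate.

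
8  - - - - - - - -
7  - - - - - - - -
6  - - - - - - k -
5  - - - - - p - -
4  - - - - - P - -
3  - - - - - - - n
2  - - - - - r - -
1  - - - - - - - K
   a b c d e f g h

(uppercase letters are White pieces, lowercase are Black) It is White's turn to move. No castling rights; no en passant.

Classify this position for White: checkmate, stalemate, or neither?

stalemate

White to move; white king on h1.
In check: no.
King squares — g1: attacked by Nh3; g2: attacked by Rf2; h2: attacked by Rf2.
Legal moves for White: none.
Not in check and no legal moves → stalemate.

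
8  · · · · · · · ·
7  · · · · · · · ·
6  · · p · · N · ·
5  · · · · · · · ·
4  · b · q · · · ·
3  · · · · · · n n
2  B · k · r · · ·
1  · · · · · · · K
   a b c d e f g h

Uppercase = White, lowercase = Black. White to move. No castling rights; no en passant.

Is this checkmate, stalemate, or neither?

checkmate

White to move; white king on h1.
In check: yes, from the black knight on g3.
King squares — g1: attacked by Nh3; g2: attacked by Re2; h2: attacked by Re2.
Legal moves for White: none.
In check with no legal moves → checkmate.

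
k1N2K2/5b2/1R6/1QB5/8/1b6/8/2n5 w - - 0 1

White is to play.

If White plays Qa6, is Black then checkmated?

After Qa6: black king on a8; in check: yes, from the white queen on a6.
King squares — a7: attacked by Qa6; b7: attacked by Qa6; b8: attacked by Rb6.
Black has no legal moves → checkmate.

yes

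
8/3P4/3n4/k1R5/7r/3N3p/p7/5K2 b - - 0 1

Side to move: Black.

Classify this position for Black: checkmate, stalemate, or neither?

Black to move; black king on a5.
In check: yes, from the white rook on c5.
King squares — a4: available; b4: attacked by Nd3; b5: attacked by Rc5; a6: available; b6: available.
Legal moves for Black: Kb6, Ka6, Ka4, Nb5.
Black is in check but has 4 legal moves → neither.

neither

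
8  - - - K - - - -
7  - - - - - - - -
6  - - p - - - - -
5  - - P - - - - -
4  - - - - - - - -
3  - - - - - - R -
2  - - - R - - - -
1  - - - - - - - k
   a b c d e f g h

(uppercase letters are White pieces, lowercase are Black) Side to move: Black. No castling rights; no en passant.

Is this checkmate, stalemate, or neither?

Black to move; black king on h1.
In check: no.
King squares — g1: attacked by Rg3; g2: attacked by Rd2; h2: attacked by Rd2.
Legal moves for Black: none.
Not in check and no legal moves → stalemate.

stalemate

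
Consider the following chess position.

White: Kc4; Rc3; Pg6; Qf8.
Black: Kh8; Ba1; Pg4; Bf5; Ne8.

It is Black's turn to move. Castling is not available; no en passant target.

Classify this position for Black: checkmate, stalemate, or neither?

Black to move; black king on h8.
In check: yes, from the white queen on f8.
King squares — g7: attacked by Qf8; h7: attacked by Pg6; g8: attacked by Qf8.
Legal moves for Black: none.
In check with no legal moves → checkmate.

checkmate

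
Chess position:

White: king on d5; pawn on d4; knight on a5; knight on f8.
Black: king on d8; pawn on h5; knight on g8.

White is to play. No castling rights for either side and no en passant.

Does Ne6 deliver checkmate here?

After Ne6: black king on d8; in check: yes, from the white knight on e6.
Black has 4 legal replies: Ke8, Kc8, Ke7, Kd7.
In check but a legal move exists → not checkmate.

no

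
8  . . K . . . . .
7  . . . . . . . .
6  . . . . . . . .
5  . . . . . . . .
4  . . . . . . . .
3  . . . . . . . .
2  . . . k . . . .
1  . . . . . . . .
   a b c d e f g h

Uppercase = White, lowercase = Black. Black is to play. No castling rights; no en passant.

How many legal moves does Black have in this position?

8

Black to move; king on d2.
In check: no.
Legal moves: Ke3, Kd3, Kc3, Ke2, Kc2, Ke1, Kd1, Kc1.
Count: 8.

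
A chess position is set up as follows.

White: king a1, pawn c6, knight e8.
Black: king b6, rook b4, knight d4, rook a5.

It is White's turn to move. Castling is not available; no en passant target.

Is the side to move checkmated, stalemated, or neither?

White to move; white king on a1.
In check: yes, from the black rook on a5.
King squares — b1: attacked by Rb4; a2: attacked by Ra5; b2: attacked by Rb4.
Legal moves for White: none.
In check with no legal moves → checkmate.

checkmate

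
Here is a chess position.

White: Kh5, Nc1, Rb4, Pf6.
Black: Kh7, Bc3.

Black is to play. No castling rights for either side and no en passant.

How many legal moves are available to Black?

10

Black to move; king on h7.
In check: no.
Legal moves: Kh8, Kg8, Bxf6, Be5, Bd4, Bxb4, Bd2, Bb2, Be1, Ba1.
Count: 10.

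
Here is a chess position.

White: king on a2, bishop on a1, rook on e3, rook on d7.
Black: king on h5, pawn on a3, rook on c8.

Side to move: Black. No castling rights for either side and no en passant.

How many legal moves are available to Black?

19

Black to move; king on h5.
In check: no.
Legal moves: Rh8, Rg8, Rf8, Re8, Rd8, Rb8, Ra8, Rc7, Rc6, Rc5, Rc4, Rc3, Rc2+, Rc1, Kh6, Kg6, Kg5, Kh4, Kg4.
Count: 19.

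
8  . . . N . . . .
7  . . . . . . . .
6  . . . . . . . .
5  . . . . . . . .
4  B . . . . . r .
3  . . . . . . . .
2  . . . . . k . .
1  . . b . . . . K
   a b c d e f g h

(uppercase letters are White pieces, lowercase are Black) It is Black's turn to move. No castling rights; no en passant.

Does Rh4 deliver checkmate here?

yes

After Rh4: white king on h1; in check: yes, from the black rook on h4.
King squares — g1: attacked by Kf2; g2: attacked by Kf2; h2: attacked by Rh4.
White has no legal moves → checkmate.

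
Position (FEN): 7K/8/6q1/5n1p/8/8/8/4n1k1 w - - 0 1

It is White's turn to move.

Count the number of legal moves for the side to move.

White to move; king on h8.
In check: no.
Legal moves: none.
Count: 0.

0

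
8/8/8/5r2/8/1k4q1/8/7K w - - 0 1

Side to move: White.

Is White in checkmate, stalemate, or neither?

stalemate

White to move; white king on h1.
In check: no.
King squares — g1: attacked by Qg3; g2: attacked by Qg3; h2: attacked by Qg3.
Legal moves for White: none.
Not in check and no legal moves → stalemate.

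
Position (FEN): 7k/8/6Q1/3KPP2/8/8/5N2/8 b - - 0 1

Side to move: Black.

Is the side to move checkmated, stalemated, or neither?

stalemate

Black to move; black king on h8.
In check: no.
King squares — g7: attacked by Qg6; h7: attacked by Qg6; g8: attacked by Qg6.
Legal moves for Black: none.
Not in check and no legal moves → stalemate.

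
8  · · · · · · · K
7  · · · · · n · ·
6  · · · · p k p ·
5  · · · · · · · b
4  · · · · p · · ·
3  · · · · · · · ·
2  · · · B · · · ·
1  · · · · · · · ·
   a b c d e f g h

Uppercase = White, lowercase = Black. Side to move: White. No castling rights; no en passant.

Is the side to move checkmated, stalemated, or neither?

White to move; white king on h8.
In check: yes, from the black knight on f7.
King squares — g7: attacked by Kf6; h7: available; g8: available.
Legal moves for White: Kg8, Kh7.
White is in check but has 2 legal moves → neither.

neither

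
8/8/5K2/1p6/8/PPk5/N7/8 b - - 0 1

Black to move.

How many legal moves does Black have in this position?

Black to move; king on c3.
In check: yes, from the white knight on a2.
Legal moves: Kd4, Kd3, Kxb3, Kd2, Kc2, Kb2.
Count: 6.

6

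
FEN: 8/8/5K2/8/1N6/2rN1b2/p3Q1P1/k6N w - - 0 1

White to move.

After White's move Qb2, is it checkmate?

yes

After Qb2: black king on a1; in check: yes, from the white queen on b2.
King squares — b1: attacked by Qb2; a2: own pawn; b2: attacked by Nd3.
Black has no legal moves → checkmate.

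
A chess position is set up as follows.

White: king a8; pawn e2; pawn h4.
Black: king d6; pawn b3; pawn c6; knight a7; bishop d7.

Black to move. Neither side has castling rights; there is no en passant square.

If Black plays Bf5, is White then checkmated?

After Bf5: white king on a8; in check: no.
White is not in check, so this cannot be checkmate.

no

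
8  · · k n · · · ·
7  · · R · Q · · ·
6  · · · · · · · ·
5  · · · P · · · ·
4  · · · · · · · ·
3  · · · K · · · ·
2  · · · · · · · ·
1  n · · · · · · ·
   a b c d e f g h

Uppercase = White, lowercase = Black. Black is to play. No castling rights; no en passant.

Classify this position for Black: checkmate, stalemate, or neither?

Black to move; black king on c8.
In check: yes, from the white rook on c7.
King squares — b7: attacked by Rc7; c7: attacked by Qe7; d7: attacked by Rc7; b8: available; d8: own knight.
Legal moves for Black: Kb8.
Black is in check but has 1 legal move → neither.

neither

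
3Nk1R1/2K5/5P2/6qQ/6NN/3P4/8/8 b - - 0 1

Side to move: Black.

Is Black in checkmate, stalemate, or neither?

checkmate

Black to move; black king on e8.
In check: yes, from the white queen on h5 and the white rook on g8.
King squares — d7: attacked by Kc7; e7: attacked by Pf6; f7: attacked by Qh5; d8: attacked by Kc7; f8: attacked by Rg8.
Legal moves for Black: none.
In check with no legal moves → checkmate.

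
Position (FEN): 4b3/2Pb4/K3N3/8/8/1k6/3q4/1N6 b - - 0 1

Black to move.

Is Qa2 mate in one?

After Qa2: white king on a6; in check: yes, from the black queen on a2.
White has 3 legal replies: Kb7, Kb6, Na3.
In check but a legal move exists → not checkmate.

no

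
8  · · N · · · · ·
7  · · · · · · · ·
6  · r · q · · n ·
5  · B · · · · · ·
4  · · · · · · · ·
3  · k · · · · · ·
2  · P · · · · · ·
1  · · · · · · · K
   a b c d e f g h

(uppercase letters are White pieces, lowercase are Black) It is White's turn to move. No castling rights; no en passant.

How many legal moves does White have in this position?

White to move; king on h1.
In check: no.
Legal moves: Ne7, Na7, Nxd6, Nxb6, Be8, Bd7, Bc6, Ba6, Bc4+, Ba4+, Bd3, Be2, Bf1, Kg2, Kg1.
Count: 15.

15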